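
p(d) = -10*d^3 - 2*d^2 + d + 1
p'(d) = -30*d^2 - 4*d + 1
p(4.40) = -885.16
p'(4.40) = -597.40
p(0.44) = 0.20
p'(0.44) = -6.57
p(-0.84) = 4.68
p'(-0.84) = -16.81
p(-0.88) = 5.39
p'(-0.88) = -18.71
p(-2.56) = 153.10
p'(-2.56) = -185.37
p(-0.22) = 0.79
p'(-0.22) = 0.43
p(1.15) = -15.70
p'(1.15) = -43.28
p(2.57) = -179.39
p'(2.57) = -207.43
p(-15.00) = 33286.00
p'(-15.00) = -6689.00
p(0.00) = 1.00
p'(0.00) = 1.00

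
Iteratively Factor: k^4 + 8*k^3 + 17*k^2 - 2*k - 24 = (k - 1)*(k^3 + 9*k^2 + 26*k + 24) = (k - 1)*(k + 4)*(k^2 + 5*k + 6) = (k - 1)*(k + 2)*(k + 4)*(k + 3)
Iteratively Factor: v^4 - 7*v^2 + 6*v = (v)*(v^3 - 7*v + 6) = v*(v - 2)*(v^2 + 2*v - 3) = v*(v - 2)*(v - 1)*(v + 3)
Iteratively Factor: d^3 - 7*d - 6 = (d - 3)*(d^2 + 3*d + 2) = (d - 3)*(d + 1)*(d + 2)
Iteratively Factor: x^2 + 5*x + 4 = (x + 1)*(x + 4)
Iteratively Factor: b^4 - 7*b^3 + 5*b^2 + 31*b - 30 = (b + 2)*(b^3 - 9*b^2 + 23*b - 15) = (b - 3)*(b + 2)*(b^2 - 6*b + 5) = (b - 3)*(b - 1)*(b + 2)*(b - 5)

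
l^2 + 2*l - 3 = (l - 1)*(l + 3)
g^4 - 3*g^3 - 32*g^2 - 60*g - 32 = (g - 8)*(g + 1)*(g + 2)^2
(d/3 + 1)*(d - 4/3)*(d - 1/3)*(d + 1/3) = d^4/3 + 5*d^3/9 - 37*d^2/27 - 5*d/81 + 4/27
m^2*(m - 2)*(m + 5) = m^4 + 3*m^3 - 10*m^2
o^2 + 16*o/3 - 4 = (o - 2/3)*(o + 6)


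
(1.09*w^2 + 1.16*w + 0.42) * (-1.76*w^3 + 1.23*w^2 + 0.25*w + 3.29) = -1.9184*w^5 - 0.7009*w^4 + 0.9601*w^3 + 4.3927*w^2 + 3.9214*w + 1.3818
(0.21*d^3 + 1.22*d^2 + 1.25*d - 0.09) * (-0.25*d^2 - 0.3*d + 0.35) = -0.0525*d^5 - 0.368*d^4 - 0.605*d^3 + 0.0745*d^2 + 0.4645*d - 0.0315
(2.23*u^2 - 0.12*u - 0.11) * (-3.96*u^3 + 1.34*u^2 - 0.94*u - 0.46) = -8.8308*u^5 + 3.4634*u^4 - 1.8214*u^3 - 1.0604*u^2 + 0.1586*u + 0.0506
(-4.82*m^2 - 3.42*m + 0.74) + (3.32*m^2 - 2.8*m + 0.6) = -1.5*m^2 - 6.22*m + 1.34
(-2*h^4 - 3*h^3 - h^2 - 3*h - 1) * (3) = -6*h^4 - 9*h^3 - 3*h^2 - 9*h - 3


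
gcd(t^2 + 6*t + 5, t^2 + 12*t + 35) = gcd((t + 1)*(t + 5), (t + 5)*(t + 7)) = t + 5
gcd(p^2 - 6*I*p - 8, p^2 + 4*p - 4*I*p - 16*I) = p - 4*I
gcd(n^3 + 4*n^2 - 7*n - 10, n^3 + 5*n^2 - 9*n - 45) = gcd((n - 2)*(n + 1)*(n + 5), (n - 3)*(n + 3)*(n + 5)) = n + 5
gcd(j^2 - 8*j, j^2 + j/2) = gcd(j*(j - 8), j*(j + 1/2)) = j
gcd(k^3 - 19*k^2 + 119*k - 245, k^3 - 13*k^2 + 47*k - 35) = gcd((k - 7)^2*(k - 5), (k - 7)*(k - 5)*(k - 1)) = k^2 - 12*k + 35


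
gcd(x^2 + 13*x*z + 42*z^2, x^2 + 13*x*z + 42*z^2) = x^2 + 13*x*z + 42*z^2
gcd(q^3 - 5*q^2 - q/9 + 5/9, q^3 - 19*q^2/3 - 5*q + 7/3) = q - 1/3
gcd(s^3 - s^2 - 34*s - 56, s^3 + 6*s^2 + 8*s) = s^2 + 6*s + 8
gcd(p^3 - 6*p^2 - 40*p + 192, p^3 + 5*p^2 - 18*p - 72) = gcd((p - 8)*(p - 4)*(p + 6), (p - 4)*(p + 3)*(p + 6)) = p^2 + 2*p - 24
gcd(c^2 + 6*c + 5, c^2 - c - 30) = c + 5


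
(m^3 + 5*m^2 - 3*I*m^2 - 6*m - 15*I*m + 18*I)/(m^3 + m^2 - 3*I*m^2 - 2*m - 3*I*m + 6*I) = (m + 6)/(m + 2)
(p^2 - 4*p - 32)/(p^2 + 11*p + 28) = (p - 8)/(p + 7)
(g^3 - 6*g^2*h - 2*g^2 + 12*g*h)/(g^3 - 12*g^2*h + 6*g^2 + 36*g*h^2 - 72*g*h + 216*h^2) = g*(g - 2)/(g^2 - 6*g*h + 6*g - 36*h)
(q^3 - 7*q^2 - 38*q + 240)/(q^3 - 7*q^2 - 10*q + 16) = (q^2 + q - 30)/(q^2 + q - 2)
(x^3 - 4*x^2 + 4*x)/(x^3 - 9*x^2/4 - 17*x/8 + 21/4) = 8*x*(x - 2)/(8*x^2 - 2*x - 21)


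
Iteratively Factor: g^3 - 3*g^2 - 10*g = (g + 2)*(g^2 - 5*g) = g*(g + 2)*(g - 5)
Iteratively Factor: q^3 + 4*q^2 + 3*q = (q + 3)*(q^2 + q) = (q + 1)*(q + 3)*(q)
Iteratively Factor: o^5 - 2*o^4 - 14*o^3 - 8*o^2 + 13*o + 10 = (o + 1)*(o^4 - 3*o^3 - 11*o^2 + 3*o + 10) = (o - 1)*(o + 1)*(o^3 - 2*o^2 - 13*o - 10) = (o - 5)*(o - 1)*(o + 1)*(o^2 + 3*o + 2) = (o - 5)*(o - 1)*(o + 1)*(o + 2)*(o + 1)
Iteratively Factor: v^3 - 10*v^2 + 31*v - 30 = (v - 3)*(v^2 - 7*v + 10) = (v - 3)*(v - 2)*(v - 5)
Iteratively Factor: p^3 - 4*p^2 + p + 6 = (p - 2)*(p^2 - 2*p - 3) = (p - 3)*(p - 2)*(p + 1)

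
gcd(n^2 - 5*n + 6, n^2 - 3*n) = n - 3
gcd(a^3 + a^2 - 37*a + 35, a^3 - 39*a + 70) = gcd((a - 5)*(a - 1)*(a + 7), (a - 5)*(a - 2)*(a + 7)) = a^2 + 2*a - 35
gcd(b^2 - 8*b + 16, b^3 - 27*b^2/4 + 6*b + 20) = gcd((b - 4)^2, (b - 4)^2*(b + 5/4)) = b^2 - 8*b + 16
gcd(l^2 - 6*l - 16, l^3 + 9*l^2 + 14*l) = l + 2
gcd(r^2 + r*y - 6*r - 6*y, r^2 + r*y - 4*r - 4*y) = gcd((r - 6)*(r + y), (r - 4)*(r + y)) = r + y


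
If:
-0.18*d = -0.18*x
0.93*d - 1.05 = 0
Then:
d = 1.13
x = 1.13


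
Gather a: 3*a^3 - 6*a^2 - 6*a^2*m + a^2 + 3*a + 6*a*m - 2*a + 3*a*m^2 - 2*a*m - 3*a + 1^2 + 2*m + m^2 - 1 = 3*a^3 + a^2*(-6*m - 5) + a*(3*m^2 + 4*m - 2) + m^2 + 2*m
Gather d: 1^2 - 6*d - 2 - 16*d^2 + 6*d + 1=-16*d^2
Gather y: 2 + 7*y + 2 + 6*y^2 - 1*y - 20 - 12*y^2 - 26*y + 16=-6*y^2 - 20*y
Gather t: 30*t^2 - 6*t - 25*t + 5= 30*t^2 - 31*t + 5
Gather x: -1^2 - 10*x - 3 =-10*x - 4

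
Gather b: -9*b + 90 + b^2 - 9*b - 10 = b^2 - 18*b + 80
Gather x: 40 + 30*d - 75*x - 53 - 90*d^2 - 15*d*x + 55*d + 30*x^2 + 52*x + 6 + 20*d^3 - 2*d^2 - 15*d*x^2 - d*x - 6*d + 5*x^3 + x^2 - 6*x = 20*d^3 - 92*d^2 + 79*d + 5*x^3 + x^2*(31 - 15*d) + x*(-16*d - 29) - 7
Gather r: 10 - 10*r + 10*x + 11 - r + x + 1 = -11*r + 11*x + 22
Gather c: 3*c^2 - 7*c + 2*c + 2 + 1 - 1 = 3*c^2 - 5*c + 2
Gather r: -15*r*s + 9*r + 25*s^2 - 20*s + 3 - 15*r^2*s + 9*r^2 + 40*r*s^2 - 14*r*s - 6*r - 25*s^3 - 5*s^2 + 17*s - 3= r^2*(9 - 15*s) + r*(40*s^2 - 29*s + 3) - 25*s^3 + 20*s^2 - 3*s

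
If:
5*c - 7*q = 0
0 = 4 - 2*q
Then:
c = 14/5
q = 2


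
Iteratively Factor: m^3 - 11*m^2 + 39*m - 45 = (m - 3)*(m^2 - 8*m + 15) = (m - 5)*(m - 3)*(m - 3)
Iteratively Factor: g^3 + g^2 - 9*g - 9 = (g + 1)*(g^2 - 9) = (g - 3)*(g + 1)*(g + 3)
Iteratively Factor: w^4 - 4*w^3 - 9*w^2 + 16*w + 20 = (w - 2)*(w^3 - 2*w^2 - 13*w - 10) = (w - 5)*(w - 2)*(w^2 + 3*w + 2) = (w - 5)*(w - 2)*(w + 2)*(w + 1)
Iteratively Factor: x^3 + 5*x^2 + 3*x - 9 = (x - 1)*(x^2 + 6*x + 9) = (x - 1)*(x + 3)*(x + 3)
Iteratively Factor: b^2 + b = (b + 1)*(b)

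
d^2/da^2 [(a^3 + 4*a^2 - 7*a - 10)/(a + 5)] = 2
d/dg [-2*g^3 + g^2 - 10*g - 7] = -6*g^2 + 2*g - 10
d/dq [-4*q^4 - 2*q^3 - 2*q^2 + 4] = 2*q*(-8*q^2 - 3*q - 2)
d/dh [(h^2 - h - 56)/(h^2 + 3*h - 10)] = 2*(2*h^2 + 46*h + 89)/(h^4 + 6*h^3 - 11*h^2 - 60*h + 100)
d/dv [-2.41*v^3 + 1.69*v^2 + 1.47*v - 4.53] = -7.23*v^2 + 3.38*v + 1.47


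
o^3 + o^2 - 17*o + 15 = (o - 3)*(o - 1)*(o + 5)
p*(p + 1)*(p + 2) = p^3 + 3*p^2 + 2*p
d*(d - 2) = d^2 - 2*d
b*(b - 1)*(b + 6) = b^3 + 5*b^2 - 6*b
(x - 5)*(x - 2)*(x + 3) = x^3 - 4*x^2 - 11*x + 30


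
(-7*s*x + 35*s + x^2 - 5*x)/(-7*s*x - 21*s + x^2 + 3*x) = (x - 5)/(x + 3)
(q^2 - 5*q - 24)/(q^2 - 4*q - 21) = (q - 8)/(q - 7)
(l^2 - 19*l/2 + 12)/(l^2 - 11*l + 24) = (l - 3/2)/(l - 3)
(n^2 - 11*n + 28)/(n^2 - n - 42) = (n - 4)/(n + 6)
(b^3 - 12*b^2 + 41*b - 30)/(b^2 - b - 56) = (-b^3 + 12*b^2 - 41*b + 30)/(-b^2 + b + 56)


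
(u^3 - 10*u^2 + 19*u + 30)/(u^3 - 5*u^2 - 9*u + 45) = (u^2 - 5*u - 6)/(u^2 - 9)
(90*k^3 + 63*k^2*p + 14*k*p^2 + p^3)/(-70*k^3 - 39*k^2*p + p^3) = (18*k^2 + 9*k*p + p^2)/(-14*k^2 - 5*k*p + p^2)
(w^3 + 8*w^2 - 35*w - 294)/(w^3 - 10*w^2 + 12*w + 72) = (w^2 + 14*w + 49)/(w^2 - 4*w - 12)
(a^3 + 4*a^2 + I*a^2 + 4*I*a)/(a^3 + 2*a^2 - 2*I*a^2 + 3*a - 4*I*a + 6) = a*(a + 4)/(a^2 + a*(2 - 3*I) - 6*I)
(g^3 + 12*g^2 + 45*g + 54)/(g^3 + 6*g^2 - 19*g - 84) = (g^2 + 9*g + 18)/(g^2 + 3*g - 28)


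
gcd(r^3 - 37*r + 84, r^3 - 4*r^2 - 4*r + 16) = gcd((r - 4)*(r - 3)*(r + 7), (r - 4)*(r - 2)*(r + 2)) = r - 4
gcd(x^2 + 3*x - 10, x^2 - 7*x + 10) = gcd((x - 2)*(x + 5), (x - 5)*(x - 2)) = x - 2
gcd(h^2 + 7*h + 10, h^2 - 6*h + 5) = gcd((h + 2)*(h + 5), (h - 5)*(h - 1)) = 1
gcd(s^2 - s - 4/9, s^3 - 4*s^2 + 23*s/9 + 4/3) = s^2 - s - 4/9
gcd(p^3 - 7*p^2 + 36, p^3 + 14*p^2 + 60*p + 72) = p + 2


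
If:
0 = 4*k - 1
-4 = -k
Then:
No Solution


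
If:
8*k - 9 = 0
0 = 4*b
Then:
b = 0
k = 9/8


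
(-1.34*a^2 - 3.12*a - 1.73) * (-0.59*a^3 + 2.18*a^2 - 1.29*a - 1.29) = 0.7906*a^5 - 1.0804*a^4 - 4.0523*a^3 + 1.982*a^2 + 6.2565*a + 2.2317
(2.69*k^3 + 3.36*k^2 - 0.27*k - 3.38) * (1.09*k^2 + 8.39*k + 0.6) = 2.9321*k^5 + 26.2315*k^4 + 29.5101*k^3 - 3.9335*k^2 - 28.5202*k - 2.028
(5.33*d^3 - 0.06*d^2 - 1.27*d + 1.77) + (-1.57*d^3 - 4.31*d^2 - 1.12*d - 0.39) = 3.76*d^3 - 4.37*d^2 - 2.39*d + 1.38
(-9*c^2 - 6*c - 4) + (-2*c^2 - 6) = -11*c^2 - 6*c - 10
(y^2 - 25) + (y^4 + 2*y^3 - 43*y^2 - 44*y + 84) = y^4 + 2*y^3 - 42*y^2 - 44*y + 59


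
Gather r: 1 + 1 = 2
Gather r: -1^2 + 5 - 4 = 0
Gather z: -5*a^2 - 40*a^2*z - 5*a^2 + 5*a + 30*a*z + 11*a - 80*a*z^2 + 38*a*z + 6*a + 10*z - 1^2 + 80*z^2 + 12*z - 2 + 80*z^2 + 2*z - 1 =-10*a^2 + 22*a + z^2*(160 - 80*a) + z*(-40*a^2 + 68*a + 24) - 4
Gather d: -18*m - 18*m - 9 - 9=-36*m - 18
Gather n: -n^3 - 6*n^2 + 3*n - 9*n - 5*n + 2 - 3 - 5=-n^3 - 6*n^2 - 11*n - 6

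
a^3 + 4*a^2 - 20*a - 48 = (a - 4)*(a + 2)*(a + 6)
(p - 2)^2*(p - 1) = p^3 - 5*p^2 + 8*p - 4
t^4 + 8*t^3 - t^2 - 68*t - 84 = (t - 3)*(t + 2)^2*(t + 7)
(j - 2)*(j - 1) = j^2 - 3*j + 2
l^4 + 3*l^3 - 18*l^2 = l^2*(l - 3)*(l + 6)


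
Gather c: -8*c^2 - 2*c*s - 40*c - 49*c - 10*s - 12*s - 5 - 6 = -8*c^2 + c*(-2*s - 89) - 22*s - 11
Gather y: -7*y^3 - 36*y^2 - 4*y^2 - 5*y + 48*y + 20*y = -7*y^3 - 40*y^2 + 63*y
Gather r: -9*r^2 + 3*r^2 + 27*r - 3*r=-6*r^2 + 24*r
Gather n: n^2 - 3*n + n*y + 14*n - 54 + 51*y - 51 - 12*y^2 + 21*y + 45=n^2 + n*(y + 11) - 12*y^2 + 72*y - 60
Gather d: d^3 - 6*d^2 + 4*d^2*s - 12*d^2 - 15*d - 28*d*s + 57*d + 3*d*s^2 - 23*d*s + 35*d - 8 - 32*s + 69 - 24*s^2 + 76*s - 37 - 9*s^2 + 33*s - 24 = d^3 + d^2*(4*s - 18) + d*(3*s^2 - 51*s + 77) - 33*s^2 + 77*s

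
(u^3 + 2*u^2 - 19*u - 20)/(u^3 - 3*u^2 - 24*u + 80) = (u + 1)/(u - 4)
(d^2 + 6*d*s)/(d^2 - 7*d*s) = (d + 6*s)/(d - 7*s)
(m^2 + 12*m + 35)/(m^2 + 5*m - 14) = (m + 5)/(m - 2)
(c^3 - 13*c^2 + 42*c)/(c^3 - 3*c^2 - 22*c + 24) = c*(c - 7)/(c^2 + 3*c - 4)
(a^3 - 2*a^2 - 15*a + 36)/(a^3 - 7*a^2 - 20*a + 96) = (a - 3)/(a - 8)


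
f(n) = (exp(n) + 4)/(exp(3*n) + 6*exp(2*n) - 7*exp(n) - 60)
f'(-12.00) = 0.00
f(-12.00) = -0.07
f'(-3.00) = 0.00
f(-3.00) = -0.07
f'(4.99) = -0.00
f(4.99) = 0.00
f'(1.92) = -0.05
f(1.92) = 0.02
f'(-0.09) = -0.02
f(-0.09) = -0.08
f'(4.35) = -0.00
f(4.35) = 0.00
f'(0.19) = -0.04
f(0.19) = -0.09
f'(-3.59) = -0.00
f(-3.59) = -0.07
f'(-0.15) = -0.02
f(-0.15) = -0.08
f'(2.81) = -0.01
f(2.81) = 0.00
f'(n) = (exp(n) + 4)*(-3*exp(3*n) - 12*exp(2*n) + 7*exp(n))/(exp(3*n) + 6*exp(2*n) - 7*exp(n) - 60)^2 + exp(n)/(exp(3*n) + 6*exp(2*n) - 7*exp(n) - 60)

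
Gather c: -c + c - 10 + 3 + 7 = 0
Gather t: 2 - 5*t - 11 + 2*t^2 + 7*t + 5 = 2*t^2 + 2*t - 4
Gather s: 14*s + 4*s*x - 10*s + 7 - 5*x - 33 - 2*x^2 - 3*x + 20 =s*(4*x + 4) - 2*x^2 - 8*x - 6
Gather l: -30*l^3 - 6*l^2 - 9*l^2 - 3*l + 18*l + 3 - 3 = -30*l^3 - 15*l^2 + 15*l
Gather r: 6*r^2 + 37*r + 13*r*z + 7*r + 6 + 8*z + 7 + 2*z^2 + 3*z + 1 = 6*r^2 + r*(13*z + 44) + 2*z^2 + 11*z + 14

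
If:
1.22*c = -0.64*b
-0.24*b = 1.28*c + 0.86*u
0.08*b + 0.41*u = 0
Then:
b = 0.00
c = 0.00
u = 0.00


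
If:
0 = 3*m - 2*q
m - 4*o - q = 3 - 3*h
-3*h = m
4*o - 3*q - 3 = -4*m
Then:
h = 1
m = -3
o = 3/8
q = -9/2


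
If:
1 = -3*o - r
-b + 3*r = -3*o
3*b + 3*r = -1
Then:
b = -5/9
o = -11/27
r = 2/9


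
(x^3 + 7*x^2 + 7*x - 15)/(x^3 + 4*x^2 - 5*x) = (x + 3)/x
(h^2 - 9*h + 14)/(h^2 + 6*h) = (h^2 - 9*h + 14)/(h*(h + 6))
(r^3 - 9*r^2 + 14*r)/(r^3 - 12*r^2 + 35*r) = (r - 2)/(r - 5)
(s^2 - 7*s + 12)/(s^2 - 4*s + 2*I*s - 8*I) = (s - 3)/(s + 2*I)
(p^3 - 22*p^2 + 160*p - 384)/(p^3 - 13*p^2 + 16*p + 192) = (p - 6)/(p + 3)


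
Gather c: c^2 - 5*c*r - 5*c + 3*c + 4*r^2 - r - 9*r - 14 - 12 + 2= c^2 + c*(-5*r - 2) + 4*r^2 - 10*r - 24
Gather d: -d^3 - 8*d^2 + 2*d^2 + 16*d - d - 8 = -d^3 - 6*d^2 + 15*d - 8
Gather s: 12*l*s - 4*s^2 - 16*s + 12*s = -4*s^2 + s*(12*l - 4)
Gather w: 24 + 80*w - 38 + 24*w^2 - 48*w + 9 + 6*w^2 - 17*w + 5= 30*w^2 + 15*w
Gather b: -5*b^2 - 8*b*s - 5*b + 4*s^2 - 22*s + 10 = -5*b^2 + b*(-8*s - 5) + 4*s^2 - 22*s + 10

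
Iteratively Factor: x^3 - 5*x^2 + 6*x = (x - 2)*(x^2 - 3*x) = (x - 3)*(x - 2)*(x)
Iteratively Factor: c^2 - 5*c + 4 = (c - 1)*(c - 4)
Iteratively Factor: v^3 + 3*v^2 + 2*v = (v)*(v^2 + 3*v + 2) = v*(v + 1)*(v + 2)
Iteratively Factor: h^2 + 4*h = (h + 4)*(h)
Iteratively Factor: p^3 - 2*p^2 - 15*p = (p - 5)*(p^2 + 3*p) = (p - 5)*(p + 3)*(p)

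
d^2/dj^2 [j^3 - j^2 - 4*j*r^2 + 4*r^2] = 6*j - 2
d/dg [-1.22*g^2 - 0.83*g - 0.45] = -2.44*g - 0.83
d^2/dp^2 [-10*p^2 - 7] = -20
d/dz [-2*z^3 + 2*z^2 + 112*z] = -6*z^2 + 4*z + 112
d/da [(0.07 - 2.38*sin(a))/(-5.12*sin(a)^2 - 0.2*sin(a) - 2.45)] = 0.03814697265625*(-12.1856*sin(a)^2 + 0.7168*sin(a) + 5.845)*cos(a)/(1.0*sin(a)^2 + 0.0390625*sin(a) + 0.478515625)^2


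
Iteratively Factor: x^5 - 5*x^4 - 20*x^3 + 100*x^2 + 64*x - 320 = (x + 2)*(x^4 - 7*x^3 - 6*x^2 + 112*x - 160) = (x - 5)*(x + 2)*(x^3 - 2*x^2 - 16*x + 32) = (x - 5)*(x - 2)*(x + 2)*(x^2 - 16) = (x - 5)*(x - 2)*(x + 2)*(x + 4)*(x - 4)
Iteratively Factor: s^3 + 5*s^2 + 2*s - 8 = (s + 2)*(s^2 + 3*s - 4) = (s + 2)*(s + 4)*(s - 1)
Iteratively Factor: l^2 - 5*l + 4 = (l - 4)*(l - 1)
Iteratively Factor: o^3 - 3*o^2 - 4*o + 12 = (o - 2)*(o^2 - o - 6) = (o - 3)*(o - 2)*(o + 2)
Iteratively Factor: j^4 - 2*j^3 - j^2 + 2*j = (j + 1)*(j^3 - 3*j^2 + 2*j) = j*(j + 1)*(j^2 - 3*j + 2) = j*(j - 2)*(j + 1)*(j - 1)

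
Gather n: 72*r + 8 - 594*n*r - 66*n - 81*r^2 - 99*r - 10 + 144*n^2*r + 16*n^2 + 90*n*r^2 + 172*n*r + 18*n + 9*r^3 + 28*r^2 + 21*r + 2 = n^2*(144*r + 16) + n*(90*r^2 - 422*r - 48) + 9*r^3 - 53*r^2 - 6*r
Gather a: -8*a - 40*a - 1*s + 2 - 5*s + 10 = -48*a - 6*s + 12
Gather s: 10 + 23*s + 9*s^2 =9*s^2 + 23*s + 10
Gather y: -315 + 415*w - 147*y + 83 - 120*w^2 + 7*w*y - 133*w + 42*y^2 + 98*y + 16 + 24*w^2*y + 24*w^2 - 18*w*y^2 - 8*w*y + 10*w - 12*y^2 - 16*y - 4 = -96*w^2 + 292*w + y^2*(30 - 18*w) + y*(24*w^2 - w - 65) - 220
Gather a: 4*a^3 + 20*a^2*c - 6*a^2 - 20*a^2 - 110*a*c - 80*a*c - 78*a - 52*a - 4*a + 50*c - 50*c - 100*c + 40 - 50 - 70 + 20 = 4*a^3 + a^2*(20*c - 26) + a*(-190*c - 134) - 100*c - 60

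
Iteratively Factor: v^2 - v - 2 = (v - 2)*(v + 1)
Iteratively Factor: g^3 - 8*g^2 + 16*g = (g)*(g^2 - 8*g + 16) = g*(g - 4)*(g - 4)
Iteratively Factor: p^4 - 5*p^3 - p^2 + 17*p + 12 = (p + 1)*(p^3 - 6*p^2 + 5*p + 12) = (p - 3)*(p + 1)*(p^2 - 3*p - 4) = (p - 3)*(p + 1)^2*(p - 4)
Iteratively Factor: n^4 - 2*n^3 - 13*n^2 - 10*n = (n + 1)*(n^3 - 3*n^2 - 10*n) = (n - 5)*(n + 1)*(n^2 + 2*n) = (n - 5)*(n + 1)*(n + 2)*(n)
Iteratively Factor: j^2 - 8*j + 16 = (j - 4)*(j - 4)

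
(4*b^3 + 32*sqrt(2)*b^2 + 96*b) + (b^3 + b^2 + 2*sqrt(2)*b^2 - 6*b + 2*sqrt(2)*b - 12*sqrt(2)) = 5*b^3 + b^2 + 34*sqrt(2)*b^2 + 2*sqrt(2)*b + 90*b - 12*sqrt(2)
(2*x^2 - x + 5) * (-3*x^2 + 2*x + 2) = -6*x^4 + 7*x^3 - 13*x^2 + 8*x + 10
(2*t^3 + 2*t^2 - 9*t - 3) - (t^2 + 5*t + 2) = 2*t^3 + t^2 - 14*t - 5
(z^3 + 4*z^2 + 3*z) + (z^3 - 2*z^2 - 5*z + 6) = 2*z^3 + 2*z^2 - 2*z + 6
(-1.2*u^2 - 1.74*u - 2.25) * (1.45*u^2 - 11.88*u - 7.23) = -1.74*u^4 + 11.733*u^3 + 26.0847*u^2 + 39.3102*u + 16.2675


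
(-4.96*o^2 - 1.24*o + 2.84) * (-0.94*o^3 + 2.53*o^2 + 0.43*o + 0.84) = 4.6624*o^5 - 11.3832*o^4 - 7.9396*o^3 + 2.4856*o^2 + 0.1796*o + 2.3856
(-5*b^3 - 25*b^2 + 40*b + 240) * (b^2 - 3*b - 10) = -5*b^5 - 10*b^4 + 165*b^3 + 370*b^2 - 1120*b - 2400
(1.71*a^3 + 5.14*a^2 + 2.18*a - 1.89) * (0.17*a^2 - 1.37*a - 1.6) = 0.2907*a^5 - 1.4689*a^4 - 9.4072*a^3 - 11.5319*a^2 - 0.8987*a + 3.024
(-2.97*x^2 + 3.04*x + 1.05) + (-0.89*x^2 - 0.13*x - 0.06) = -3.86*x^2 + 2.91*x + 0.99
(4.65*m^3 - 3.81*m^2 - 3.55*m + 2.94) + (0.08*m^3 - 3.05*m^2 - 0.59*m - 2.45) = 4.73*m^3 - 6.86*m^2 - 4.14*m + 0.49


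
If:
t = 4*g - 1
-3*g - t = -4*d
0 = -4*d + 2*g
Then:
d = 1/10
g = 1/5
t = -1/5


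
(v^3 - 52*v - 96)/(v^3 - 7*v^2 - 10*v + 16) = (v + 6)/(v - 1)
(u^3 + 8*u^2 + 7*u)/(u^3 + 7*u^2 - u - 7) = u/(u - 1)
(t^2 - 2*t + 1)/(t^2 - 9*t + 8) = (t - 1)/(t - 8)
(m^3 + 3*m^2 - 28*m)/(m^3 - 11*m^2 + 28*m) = (m + 7)/(m - 7)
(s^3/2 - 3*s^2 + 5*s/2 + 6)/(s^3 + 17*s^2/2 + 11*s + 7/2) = (s^2 - 7*s + 12)/(2*s^2 + 15*s + 7)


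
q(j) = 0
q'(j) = 0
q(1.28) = 0.00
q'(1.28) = 0.00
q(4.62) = 0.00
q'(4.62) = 0.00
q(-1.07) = 0.00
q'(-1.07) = 0.00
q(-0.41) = 0.00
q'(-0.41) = 0.00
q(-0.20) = 0.00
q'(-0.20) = 0.00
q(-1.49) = 0.00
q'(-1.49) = 0.00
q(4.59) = 0.00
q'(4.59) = 0.00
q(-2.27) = 0.00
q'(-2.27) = 0.00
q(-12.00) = 0.00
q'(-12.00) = 0.00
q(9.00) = 0.00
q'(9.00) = 0.00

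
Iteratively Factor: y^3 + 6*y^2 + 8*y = (y + 4)*(y^2 + 2*y) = (y + 2)*(y + 4)*(y)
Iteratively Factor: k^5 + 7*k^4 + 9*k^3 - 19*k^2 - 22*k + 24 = (k + 2)*(k^4 + 5*k^3 - k^2 - 17*k + 12) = (k + 2)*(k + 3)*(k^3 + 2*k^2 - 7*k + 4) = (k + 2)*(k + 3)*(k + 4)*(k^2 - 2*k + 1) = (k - 1)*(k + 2)*(k + 3)*(k + 4)*(k - 1)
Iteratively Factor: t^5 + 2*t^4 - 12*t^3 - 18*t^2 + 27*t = (t - 3)*(t^4 + 5*t^3 + 3*t^2 - 9*t) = t*(t - 3)*(t^3 + 5*t^2 + 3*t - 9) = t*(t - 3)*(t + 3)*(t^2 + 2*t - 3) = t*(t - 3)*(t + 3)^2*(t - 1)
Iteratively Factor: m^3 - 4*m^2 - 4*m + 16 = (m - 2)*(m^2 - 2*m - 8) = (m - 2)*(m + 2)*(m - 4)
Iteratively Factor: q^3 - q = (q)*(q^2 - 1) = q*(q + 1)*(q - 1)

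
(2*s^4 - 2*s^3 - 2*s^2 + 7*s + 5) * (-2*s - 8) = -4*s^5 - 12*s^4 + 20*s^3 + 2*s^2 - 66*s - 40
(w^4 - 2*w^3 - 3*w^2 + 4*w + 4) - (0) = w^4 - 2*w^3 - 3*w^2 + 4*w + 4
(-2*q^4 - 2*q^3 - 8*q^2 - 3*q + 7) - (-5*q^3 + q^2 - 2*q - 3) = -2*q^4 + 3*q^3 - 9*q^2 - q + 10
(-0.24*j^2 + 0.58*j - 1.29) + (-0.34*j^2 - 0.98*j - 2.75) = -0.58*j^2 - 0.4*j - 4.04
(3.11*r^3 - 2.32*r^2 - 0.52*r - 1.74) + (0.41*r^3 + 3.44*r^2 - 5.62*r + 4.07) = 3.52*r^3 + 1.12*r^2 - 6.14*r + 2.33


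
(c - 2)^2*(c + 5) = c^3 + c^2 - 16*c + 20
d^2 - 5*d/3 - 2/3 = (d - 2)*(d + 1/3)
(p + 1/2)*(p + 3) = p^2 + 7*p/2 + 3/2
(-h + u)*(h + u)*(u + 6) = -h^2*u - 6*h^2 + u^3 + 6*u^2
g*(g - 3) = g^2 - 3*g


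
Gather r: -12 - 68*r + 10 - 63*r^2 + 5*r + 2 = -63*r^2 - 63*r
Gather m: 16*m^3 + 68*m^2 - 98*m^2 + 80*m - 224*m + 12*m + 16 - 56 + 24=16*m^3 - 30*m^2 - 132*m - 16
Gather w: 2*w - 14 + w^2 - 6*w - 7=w^2 - 4*w - 21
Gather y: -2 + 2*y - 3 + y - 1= 3*y - 6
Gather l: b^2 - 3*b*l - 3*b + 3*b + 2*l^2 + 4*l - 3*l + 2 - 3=b^2 + 2*l^2 + l*(1 - 3*b) - 1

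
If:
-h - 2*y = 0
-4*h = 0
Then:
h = 0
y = 0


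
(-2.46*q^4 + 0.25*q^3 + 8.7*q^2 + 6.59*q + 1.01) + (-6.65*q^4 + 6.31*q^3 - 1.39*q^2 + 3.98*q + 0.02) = -9.11*q^4 + 6.56*q^3 + 7.31*q^2 + 10.57*q + 1.03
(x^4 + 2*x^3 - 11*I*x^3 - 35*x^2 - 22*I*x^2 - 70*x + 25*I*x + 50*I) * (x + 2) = x^5 + 4*x^4 - 11*I*x^4 - 31*x^3 - 44*I*x^3 - 140*x^2 - 19*I*x^2 - 140*x + 100*I*x + 100*I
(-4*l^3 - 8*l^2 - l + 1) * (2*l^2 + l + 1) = -8*l^5 - 20*l^4 - 14*l^3 - 7*l^2 + 1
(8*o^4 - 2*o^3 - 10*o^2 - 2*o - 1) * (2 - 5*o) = -40*o^5 + 26*o^4 + 46*o^3 - 10*o^2 + o - 2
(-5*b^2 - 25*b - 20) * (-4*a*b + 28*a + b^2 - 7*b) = 20*a*b^3 - 40*a*b^2 - 620*a*b - 560*a - 5*b^4 + 10*b^3 + 155*b^2 + 140*b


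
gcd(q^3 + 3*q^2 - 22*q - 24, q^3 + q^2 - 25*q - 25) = q + 1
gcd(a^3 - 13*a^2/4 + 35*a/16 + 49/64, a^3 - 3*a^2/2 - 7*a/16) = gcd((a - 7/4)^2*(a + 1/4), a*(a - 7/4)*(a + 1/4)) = a^2 - 3*a/2 - 7/16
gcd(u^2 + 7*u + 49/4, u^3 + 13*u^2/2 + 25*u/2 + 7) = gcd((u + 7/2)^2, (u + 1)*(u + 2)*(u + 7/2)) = u + 7/2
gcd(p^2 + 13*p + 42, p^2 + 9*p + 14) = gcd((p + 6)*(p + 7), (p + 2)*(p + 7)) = p + 7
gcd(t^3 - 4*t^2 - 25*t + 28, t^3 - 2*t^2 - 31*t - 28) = t^2 - 3*t - 28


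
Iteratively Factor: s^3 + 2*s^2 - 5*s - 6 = (s - 2)*(s^2 + 4*s + 3) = (s - 2)*(s + 3)*(s + 1)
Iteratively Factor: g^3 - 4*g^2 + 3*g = (g - 3)*(g^2 - g) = g*(g - 3)*(g - 1)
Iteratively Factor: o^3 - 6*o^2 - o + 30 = (o - 5)*(o^2 - o - 6) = (o - 5)*(o - 3)*(o + 2)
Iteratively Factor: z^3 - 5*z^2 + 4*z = (z)*(z^2 - 5*z + 4) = z*(z - 4)*(z - 1)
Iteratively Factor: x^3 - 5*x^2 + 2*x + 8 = (x + 1)*(x^2 - 6*x + 8) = (x - 4)*(x + 1)*(x - 2)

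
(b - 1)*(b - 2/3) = b^2 - 5*b/3 + 2/3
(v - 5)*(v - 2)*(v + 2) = v^3 - 5*v^2 - 4*v + 20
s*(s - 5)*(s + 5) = s^3 - 25*s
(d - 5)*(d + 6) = d^2 + d - 30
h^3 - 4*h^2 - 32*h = h*(h - 8)*(h + 4)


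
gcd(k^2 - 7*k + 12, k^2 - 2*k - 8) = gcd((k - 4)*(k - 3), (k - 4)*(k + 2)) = k - 4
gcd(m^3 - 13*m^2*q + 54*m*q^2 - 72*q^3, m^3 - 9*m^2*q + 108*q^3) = -m + 6*q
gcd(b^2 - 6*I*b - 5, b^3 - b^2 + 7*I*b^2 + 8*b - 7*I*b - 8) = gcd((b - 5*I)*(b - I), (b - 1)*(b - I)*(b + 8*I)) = b - I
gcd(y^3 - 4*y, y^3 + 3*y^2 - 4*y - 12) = y^2 - 4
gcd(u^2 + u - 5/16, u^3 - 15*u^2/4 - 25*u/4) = u + 5/4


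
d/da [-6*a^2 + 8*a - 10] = 8 - 12*a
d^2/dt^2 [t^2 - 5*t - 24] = 2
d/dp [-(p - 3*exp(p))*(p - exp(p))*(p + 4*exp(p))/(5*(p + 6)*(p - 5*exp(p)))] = ((p + 6)*(p - 5*exp(p))*(-(1 - exp(p))*(p - 3*exp(p))*(p + 4*exp(p)) - (p - 3*exp(p))*(p - exp(p))*(4*exp(p) + 1) + (p - exp(p))*(p + 4*exp(p))*(3*exp(p) - 1)) - (p + 6)*(p - 3*exp(p))*(p - exp(p))*(p + 4*exp(p))*(5*exp(p) - 1) + (p - 5*exp(p))*(p - 3*exp(p))*(p - exp(p))*(p + 4*exp(p)))/(5*(p + 6)^2*(p - 5*exp(p))^2)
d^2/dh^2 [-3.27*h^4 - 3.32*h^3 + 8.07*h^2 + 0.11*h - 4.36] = -39.24*h^2 - 19.92*h + 16.14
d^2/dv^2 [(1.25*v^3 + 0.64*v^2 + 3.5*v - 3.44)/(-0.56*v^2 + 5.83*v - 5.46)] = (4.44089209850063e-16*v^5 - 1.4210854715202e-14*v^4 - 83.702394*v^3 + 256.952388*v^2 - 226.762872*v - 48.174104)/(0.175616*v^6 - 5.484864*v^5 + 62.23812*v^4 - 305.110135*v^3 + 606.82167*v^2 - 521.404884*v + 162.771336)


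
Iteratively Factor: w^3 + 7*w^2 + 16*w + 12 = (w + 3)*(w^2 + 4*w + 4) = (w + 2)*(w + 3)*(w + 2)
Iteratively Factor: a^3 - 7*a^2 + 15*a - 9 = (a - 3)*(a^2 - 4*a + 3) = (a - 3)^2*(a - 1)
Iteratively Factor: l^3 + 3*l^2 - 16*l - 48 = (l + 4)*(l^2 - l - 12) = (l - 4)*(l + 4)*(l + 3)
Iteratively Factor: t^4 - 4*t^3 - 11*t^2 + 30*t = (t + 3)*(t^3 - 7*t^2 + 10*t) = (t - 5)*(t + 3)*(t^2 - 2*t) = (t - 5)*(t - 2)*(t + 3)*(t)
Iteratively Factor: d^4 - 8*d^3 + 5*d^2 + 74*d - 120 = (d - 5)*(d^3 - 3*d^2 - 10*d + 24) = (d - 5)*(d - 2)*(d^2 - d - 12) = (d - 5)*(d - 4)*(d - 2)*(d + 3)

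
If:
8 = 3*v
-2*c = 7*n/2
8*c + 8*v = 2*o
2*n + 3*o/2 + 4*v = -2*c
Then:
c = -35/9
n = 20/9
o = -44/9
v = 8/3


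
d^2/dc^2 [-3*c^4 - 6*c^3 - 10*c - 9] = 36*c*(-c - 1)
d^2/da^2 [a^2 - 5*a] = 2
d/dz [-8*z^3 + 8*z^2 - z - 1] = -24*z^2 + 16*z - 1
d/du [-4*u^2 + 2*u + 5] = 2 - 8*u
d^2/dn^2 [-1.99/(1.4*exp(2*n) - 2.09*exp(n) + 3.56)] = (-1.99*(2.8*exp(n) - 2.09)*(5.6*exp(n) - 4.18)*exp(n) + (11.144*exp(n) - 4.1591)*(1.4*exp(2*n) - 2.09*exp(n) + 3.56))*exp(n)/(1.4*exp(2*n) - 2.09*exp(n) + 3.56)^3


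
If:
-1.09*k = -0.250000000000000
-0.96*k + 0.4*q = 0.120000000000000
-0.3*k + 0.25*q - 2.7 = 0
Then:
No Solution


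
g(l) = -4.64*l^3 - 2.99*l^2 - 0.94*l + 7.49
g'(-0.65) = -2.93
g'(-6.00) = -466.18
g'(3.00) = -144.16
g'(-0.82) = -5.40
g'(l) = -13.92*l^2 - 5.98*l - 0.94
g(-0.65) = 8.11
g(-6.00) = 907.73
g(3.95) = -328.84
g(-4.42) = 353.90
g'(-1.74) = -32.68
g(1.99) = -42.79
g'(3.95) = -241.75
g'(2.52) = -104.41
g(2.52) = -88.12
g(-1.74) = 24.52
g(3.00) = -147.52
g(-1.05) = 10.55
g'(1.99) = -67.96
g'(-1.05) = -10.01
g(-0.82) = 8.81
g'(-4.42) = -246.46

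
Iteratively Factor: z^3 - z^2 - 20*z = (z)*(z^2 - z - 20) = z*(z + 4)*(z - 5)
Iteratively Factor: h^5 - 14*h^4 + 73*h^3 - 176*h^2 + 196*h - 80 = (h - 4)*(h^4 - 10*h^3 + 33*h^2 - 44*h + 20) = (h - 5)*(h - 4)*(h^3 - 5*h^2 + 8*h - 4) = (h - 5)*(h - 4)*(h - 2)*(h^2 - 3*h + 2) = (h - 5)*(h - 4)*(h - 2)^2*(h - 1)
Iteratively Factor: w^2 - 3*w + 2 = (w - 1)*(w - 2)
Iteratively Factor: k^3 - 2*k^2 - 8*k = (k)*(k^2 - 2*k - 8) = k*(k + 2)*(k - 4)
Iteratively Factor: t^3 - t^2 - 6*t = (t)*(t^2 - t - 6) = t*(t + 2)*(t - 3)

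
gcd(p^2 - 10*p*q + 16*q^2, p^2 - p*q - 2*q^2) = p - 2*q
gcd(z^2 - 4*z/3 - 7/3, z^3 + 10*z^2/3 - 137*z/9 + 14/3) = z - 7/3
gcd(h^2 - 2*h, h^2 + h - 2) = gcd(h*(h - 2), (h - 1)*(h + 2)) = 1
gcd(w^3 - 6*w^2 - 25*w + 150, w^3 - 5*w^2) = w - 5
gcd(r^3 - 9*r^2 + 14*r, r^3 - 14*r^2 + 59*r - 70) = r^2 - 9*r + 14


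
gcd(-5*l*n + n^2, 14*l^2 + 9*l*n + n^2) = 1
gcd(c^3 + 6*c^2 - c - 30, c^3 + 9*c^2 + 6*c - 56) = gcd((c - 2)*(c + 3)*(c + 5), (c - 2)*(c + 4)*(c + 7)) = c - 2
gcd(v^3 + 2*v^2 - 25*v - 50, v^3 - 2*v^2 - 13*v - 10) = v^2 - 3*v - 10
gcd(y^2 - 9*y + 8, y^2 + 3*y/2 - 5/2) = y - 1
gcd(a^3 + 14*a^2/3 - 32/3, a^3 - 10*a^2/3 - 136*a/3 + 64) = a - 4/3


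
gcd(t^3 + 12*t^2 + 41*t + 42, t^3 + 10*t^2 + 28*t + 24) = t + 2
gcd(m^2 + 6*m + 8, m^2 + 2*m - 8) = m + 4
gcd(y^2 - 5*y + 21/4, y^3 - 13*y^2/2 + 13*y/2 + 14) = y - 7/2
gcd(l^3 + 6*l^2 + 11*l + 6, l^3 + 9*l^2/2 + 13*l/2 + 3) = l^2 + 3*l + 2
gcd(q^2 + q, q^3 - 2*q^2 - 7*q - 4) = q + 1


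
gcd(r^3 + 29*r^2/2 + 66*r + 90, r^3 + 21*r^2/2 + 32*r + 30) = r^2 + 17*r/2 + 15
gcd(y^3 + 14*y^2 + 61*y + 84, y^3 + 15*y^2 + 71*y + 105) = y^2 + 10*y + 21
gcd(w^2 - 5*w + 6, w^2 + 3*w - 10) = w - 2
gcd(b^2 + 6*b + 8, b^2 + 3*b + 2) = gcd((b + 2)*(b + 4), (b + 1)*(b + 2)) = b + 2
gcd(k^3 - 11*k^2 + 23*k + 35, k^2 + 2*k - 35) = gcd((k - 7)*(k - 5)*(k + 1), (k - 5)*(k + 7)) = k - 5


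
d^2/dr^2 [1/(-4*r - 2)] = -4/(2*r + 1)^3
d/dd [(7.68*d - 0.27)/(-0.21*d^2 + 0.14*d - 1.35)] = (1.6128*d^2 - 0.1134*d - 10.3302)/(0.0441*d^4 - 0.0588*d^3 + 0.5866*d^2 - 0.378*d + 1.8225)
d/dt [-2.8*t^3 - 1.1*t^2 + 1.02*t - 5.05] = -8.4*t^2 - 2.2*t + 1.02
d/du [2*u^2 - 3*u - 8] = 4*u - 3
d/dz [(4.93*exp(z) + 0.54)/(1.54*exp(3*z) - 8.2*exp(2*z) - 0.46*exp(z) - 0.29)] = (-15.1844*exp(3*z) + 37.9312*exp(2*z) + 8.856*exp(z) - 1.1813)*exp(z)/(2.3716*exp(6*z) - 25.256*exp(5*z) + 65.8232*exp(4*z) + 6.6508*exp(3*z) + 4.9676*exp(2*z) + 0.2668*exp(z) + 0.0841)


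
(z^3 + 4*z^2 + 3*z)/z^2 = z + 4 + 3/z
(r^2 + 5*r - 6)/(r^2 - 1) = (r + 6)/(r + 1)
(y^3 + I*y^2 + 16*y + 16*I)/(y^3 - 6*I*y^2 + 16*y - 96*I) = (y + I)/(y - 6*I)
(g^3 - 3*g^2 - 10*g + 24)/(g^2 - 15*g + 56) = (g^3 - 3*g^2 - 10*g + 24)/(g^2 - 15*g + 56)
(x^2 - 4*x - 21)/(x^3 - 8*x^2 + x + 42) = (x + 3)/(x^2 - x - 6)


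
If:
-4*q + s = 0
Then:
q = s/4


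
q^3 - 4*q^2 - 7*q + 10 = (q - 5)*(q - 1)*(q + 2)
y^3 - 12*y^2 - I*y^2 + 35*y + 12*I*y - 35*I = (y - 7)*(y - 5)*(y - I)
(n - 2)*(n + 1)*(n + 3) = n^3 + 2*n^2 - 5*n - 6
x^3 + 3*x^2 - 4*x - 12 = (x - 2)*(x + 2)*(x + 3)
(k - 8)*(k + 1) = k^2 - 7*k - 8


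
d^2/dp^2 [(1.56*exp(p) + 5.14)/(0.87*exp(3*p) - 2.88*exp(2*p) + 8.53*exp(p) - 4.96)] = (4.723056*exp(6*p) + 23.287986*exp(5*p) - 175.035024*exp(4*p) + 372.657612*exp(3*p) - 312.898464*exp(2*p) + 146.297266*exp(p) + 255.845728)*exp(p)/(0.658503*exp(9*p) - 6.539616*exp(8*p) + 41.017455*exp(7*p) - 163.387152*exp(6*p) + 476.726301*exp(5*p) - 972.926784*exp(4*p) + 1415.956717*exp(3*p) - 1295.240016*exp(2*p) + 629.554944*exp(p) - 122.023936)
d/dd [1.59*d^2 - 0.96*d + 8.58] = 3.18*d - 0.96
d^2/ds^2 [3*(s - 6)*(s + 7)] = 6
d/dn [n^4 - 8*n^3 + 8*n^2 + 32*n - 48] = 4*n^3 - 24*n^2 + 16*n + 32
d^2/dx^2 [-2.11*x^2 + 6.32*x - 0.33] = -4.22000000000000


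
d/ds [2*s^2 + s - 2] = 4*s + 1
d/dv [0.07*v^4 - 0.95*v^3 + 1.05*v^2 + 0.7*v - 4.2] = 0.28*v^3 - 2.85*v^2 + 2.1*v + 0.7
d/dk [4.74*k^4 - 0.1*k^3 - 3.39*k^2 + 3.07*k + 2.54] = 18.96*k^3 - 0.3*k^2 - 6.78*k + 3.07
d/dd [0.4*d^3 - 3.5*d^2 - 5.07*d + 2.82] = 1.2*d^2 - 7.0*d - 5.07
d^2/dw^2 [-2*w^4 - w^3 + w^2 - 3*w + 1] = -24*w^2 - 6*w + 2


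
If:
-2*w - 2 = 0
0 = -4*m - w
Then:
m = 1/4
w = -1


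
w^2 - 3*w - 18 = (w - 6)*(w + 3)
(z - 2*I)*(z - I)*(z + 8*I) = z^3 + 5*I*z^2 + 22*z - 16*I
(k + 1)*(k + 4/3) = k^2 + 7*k/3 + 4/3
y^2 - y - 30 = (y - 6)*(y + 5)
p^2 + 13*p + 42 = (p + 6)*(p + 7)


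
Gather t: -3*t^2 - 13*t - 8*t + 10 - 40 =-3*t^2 - 21*t - 30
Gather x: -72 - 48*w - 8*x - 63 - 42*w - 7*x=-90*w - 15*x - 135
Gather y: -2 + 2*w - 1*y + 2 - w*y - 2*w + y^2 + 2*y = y^2 + y*(1 - w)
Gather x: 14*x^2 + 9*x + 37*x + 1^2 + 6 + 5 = 14*x^2 + 46*x + 12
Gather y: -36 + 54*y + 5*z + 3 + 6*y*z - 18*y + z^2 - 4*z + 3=y*(6*z + 36) + z^2 + z - 30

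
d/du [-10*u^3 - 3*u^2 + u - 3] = -30*u^2 - 6*u + 1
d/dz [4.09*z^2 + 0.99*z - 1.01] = 8.18*z + 0.99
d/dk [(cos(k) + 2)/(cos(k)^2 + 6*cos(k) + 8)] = sin(k)/(cos(k) + 4)^2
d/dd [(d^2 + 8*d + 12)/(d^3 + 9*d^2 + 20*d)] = (-d^4 - 16*d^3 - 88*d^2 - 216*d - 240)/(d^2*(d^4 + 18*d^3 + 121*d^2 + 360*d + 400))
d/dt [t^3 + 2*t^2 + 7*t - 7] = 3*t^2 + 4*t + 7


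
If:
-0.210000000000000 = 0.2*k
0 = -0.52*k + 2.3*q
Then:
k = -1.05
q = -0.24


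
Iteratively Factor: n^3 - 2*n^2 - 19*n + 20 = (n - 5)*(n^2 + 3*n - 4) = (n - 5)*(n + 4)*(n - 1)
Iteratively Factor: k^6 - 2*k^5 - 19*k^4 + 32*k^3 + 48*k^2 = (k)*(k^5 - 2*k^4 - 19*k^3 + 32*k^2 + 48*k) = k^2*(k^4 - 2*k^3 - 19*k^2 + 32*k + 48) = k^2*(k - 3)*(k^3 + k^2 - 16*k - 16) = k^2*(k - 3)*(k + 1)*(k^2 - 16) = k^2*(k - 3)*(k + 1)*(k + 4)*(k - 4)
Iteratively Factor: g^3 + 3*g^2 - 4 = (g - 1)*(g^2 + 4*g + 4) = (g - 1)*(g + 2)*(g + 2)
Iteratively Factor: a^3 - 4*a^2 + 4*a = (a - 2)*(a^2 - 2*a) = (a - 2)^2*(a)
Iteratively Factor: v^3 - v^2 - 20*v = (v + 4)*(v^2 - 5*v) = (v - 5)*(v + 4)*(v)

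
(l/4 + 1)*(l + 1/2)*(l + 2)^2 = l^4/4 + 17*l^3/8 + 6*l^2 + 13*l/2 + 2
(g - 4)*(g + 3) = g^2 - g - 12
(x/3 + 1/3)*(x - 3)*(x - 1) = x^3/3 - x^2 - x/3 + 1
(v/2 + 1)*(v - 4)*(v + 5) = v^3/2 + 3*v^2/2 - 9*v - 20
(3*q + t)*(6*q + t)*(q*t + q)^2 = 18*q^4*t^2 + 36*q^4*t + 18*q^4 + 9*q^3*t^3 + 18*q^3*t^2 + 9*q^3*t + q^2*t^4 + 2*q^2*t^3 + q^2*t^2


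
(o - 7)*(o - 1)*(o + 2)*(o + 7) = o^4 + o^3 - 51*o^2 - 49*o + 98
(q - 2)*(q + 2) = q^2 - 4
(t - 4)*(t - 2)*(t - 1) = t^3 - 7*t^2 + 14*t - 8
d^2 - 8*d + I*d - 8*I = (d - 8)*(d + I)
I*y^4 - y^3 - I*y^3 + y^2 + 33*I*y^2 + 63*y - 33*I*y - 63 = (y - 3*I)^2*(y + 7*I)*(I*y - I)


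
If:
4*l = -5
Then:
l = -5/4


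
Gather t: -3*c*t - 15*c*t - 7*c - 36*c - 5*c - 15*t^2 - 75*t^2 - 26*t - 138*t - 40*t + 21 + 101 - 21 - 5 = -48*c - 90*t^2 + t*(-18*c - 204) + 96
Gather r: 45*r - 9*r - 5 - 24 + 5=36*r - 24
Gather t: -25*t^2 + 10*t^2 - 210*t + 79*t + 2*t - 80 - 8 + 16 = -15*t^2 - 129*t - 72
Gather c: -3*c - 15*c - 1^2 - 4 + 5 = -18*c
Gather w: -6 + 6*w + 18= 6*w + 12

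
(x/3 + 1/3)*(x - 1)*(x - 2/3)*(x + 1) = x^4/3 + x^3/9 - 5*x^2/9 - x/9 + 2/9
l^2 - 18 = (l - 3*sqrt(2))*(l + 3*sqrt(2))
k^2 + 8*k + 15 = (k + 3)*(k + 5)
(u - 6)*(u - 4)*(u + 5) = u^3 - 5*u^2 - 26*u + 120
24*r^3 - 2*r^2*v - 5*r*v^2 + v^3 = (-4*r + v)*(-3*r + v)*(2*r + v)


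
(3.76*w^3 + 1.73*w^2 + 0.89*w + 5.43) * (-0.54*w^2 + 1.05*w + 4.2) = -2.0304*w^5 + 3.0138*w^4 + 17.1279*w^3 + 5.2683*w^2 + 9.4395*w + 22.806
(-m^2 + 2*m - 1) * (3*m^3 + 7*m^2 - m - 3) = -3*m^5 - m^4 + 12*m^3 - 6*m^2 - 5*m + 3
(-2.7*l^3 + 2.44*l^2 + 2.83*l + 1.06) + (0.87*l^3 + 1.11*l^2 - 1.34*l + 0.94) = -1.83*l^3 + 3.55*l^2 + 1.49*l + 2.0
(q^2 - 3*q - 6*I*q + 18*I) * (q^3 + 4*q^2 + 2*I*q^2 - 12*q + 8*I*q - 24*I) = q^5 + q^4 - 4*I*q^4 - 12*q^3 - 4*I*q^3 + 48*q^2 + 96*I*q^2 - 288*q - 144*I*q + 432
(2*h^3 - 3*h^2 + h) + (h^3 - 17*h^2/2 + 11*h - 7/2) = 3*h^3 - 23*h^2/2 + 12*h - 7/2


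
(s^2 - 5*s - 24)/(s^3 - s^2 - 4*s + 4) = (s^2 - 5*s - 24)/(s^3 - s^2 - 4*s + 4)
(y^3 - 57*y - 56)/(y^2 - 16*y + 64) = (y^2 + 8*y + 7)/(y - 8)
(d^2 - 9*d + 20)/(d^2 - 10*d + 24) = (d - 5)/(d - 6)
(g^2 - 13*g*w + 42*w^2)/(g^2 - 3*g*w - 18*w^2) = (g - 7*w)/(g + 3*w)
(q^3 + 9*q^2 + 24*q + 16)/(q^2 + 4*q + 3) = (q^2 + 8*q + 16)/(q + 3)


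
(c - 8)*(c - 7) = c^2 - 15*c + 56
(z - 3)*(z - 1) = z^2 - 4*z + 3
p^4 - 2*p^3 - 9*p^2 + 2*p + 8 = (p - 4)*(p - 1)*(p + 1)*(p + 2)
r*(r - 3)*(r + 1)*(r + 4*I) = r^4 - 2*r^3 + 4*I*r^3 - 3*r^2 - 8*I*r^2 - 12*I*r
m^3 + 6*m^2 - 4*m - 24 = (m - 2)*(m + 2)*(m + 6)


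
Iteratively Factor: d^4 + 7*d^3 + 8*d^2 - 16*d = (d)*(d^3 + 7*d^2 + 8*d - 16) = d*(d + 4)*(d^2 + 3*d - 4) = d*(d - 1)*(d + 4)*(d + 4)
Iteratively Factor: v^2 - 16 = (v - 4)*(v + 4)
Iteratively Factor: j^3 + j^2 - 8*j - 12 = (j + 2)*(j^2 - j - 6) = (j - 3)*(j + 2)*(j + 2)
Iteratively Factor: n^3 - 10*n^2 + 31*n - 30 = (n - 3)*(n^2 - 7*n + 10) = (n - 5)*(n - 3)*(n - 2)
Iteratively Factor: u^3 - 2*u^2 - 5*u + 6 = (u + 2)*(u^2 - 4*u + 3) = (u - 3)*(u + 2)*(u - 1)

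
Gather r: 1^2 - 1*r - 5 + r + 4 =0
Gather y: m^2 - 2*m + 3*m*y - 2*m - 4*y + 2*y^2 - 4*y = m^2 - 4*m + 2*y^2 + y*(3*m - 8)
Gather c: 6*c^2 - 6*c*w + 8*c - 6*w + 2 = 6*c^2 + c*(8 - 6*w) - 6*w + 2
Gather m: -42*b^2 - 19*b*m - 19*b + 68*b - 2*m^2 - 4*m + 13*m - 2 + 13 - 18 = -42*b^2 + 49*b - 2*m^2 + m*(9 - 19*b) - 7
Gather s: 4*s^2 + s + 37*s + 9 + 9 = 4*s^2 + 38*s + 18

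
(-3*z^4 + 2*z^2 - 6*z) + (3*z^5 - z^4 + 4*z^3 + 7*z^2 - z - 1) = 3*z^5 - 4*z^4 + 4*z^3 + 9*z^2 - 7*z - 1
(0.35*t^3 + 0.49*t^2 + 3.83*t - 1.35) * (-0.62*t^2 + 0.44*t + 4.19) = -0.217*t^5 - 0.1498*t^4 - 0.6925*t^3 + 4.5753*t^2 + 15.4537*t - 5.6565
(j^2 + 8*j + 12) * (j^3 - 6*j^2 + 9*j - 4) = j^5 + 2*j^4 - 27*j^3 - 4*j^2 + 76*j - 48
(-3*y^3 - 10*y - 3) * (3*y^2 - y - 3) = -9*y^5 + 3*y^4 - 21*y^3 + y^2 + 33*y + 9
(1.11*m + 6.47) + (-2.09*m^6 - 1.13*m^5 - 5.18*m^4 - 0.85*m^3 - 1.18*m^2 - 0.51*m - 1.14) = -2.09*m^6 - 1.13*m^5 - 5.18*m^4 - 0.85*m^3 - 1.18*m^2 + 0.6*m + 5.33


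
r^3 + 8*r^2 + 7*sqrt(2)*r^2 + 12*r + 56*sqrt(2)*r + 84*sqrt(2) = (r + 2)*(r + 6)*(r + 7*sqrt(2))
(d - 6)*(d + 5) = d^2 - d - 30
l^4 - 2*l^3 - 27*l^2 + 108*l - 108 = (l - 3)^2*(l - 2)*(l + 6)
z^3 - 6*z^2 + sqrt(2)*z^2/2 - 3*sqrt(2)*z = z*(z - 6)*(z + sqrt(2)/2)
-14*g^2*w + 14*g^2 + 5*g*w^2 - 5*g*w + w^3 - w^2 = (-2*g + w)*(7*g + w)*(w - 1)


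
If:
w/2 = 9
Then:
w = 18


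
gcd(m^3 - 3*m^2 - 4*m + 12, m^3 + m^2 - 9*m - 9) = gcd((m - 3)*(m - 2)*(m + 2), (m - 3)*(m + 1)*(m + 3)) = m - 3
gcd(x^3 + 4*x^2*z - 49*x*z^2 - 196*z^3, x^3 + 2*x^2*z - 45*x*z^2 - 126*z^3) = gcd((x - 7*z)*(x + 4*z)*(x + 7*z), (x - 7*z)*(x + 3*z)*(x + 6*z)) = x - 7*z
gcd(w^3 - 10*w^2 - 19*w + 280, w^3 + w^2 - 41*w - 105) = w^2 - 2*w - 35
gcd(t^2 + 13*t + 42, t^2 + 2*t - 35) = t + 7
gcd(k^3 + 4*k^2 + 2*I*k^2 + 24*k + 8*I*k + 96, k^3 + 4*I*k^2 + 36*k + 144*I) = k + 6*I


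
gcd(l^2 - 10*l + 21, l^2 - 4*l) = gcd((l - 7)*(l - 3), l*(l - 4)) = 1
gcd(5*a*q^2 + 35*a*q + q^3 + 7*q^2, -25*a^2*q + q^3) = 5*a*q + q^2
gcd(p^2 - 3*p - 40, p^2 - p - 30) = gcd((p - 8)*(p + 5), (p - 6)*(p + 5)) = p + 5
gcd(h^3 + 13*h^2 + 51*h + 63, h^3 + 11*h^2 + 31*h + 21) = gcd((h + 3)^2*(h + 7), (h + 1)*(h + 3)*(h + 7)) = h^2 + 10*h + 21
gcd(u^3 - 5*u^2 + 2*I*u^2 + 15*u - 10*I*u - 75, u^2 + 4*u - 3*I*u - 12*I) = u - 3*I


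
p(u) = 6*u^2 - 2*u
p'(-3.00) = -38.00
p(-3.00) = 60.00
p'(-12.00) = -146.00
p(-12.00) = 888.00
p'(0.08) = -1.04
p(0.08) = -0.12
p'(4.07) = 46.84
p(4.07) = 91.25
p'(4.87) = 56.44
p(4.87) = 132.56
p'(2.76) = 31.12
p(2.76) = 40.19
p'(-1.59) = -21.08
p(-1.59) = 18.35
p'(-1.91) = -24.92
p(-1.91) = 25.71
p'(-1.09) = -15.08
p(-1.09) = 9.31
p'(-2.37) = -30.44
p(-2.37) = 38.44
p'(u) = 12*u - 2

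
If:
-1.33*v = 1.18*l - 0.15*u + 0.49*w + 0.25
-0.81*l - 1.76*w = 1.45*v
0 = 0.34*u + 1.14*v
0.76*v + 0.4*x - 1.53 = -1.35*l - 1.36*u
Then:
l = 0.222575392826751 - 0.102887594098648*x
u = 1.08487342913284 - 0.230383895264846*x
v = 0.0687109863070594*x - 0.323558742022075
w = 0.164133015762694 - 0.00925680620757469*x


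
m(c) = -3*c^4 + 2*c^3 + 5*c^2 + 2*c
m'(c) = -12*c^3 + 6*c^2 + 10*c + 2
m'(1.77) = -28.05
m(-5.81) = -3653.51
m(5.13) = -1665.88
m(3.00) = -138.00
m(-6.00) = -4152.00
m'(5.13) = -1408.87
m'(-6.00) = 2750.00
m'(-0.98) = 9.26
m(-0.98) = -1.81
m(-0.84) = -0.83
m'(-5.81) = 2499.91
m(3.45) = -276.47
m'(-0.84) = 4.95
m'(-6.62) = 3680.16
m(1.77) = 0.85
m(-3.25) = -357.04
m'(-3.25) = 444.81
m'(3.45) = -384.85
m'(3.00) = -238.00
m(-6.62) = -6136.09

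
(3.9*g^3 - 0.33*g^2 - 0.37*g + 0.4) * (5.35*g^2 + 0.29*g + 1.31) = 20.865*g^5 - 0.6345*g^4 + 3.0338*g^3 + 1.6004*g^2 - 0.3687*g + 0.524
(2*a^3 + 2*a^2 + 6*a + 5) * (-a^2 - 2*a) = -2*a^5 - 6*a^4 - 10*a^3 - 17*a^2 - 10*a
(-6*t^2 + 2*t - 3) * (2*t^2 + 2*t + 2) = -12*t^4 - 8*t^3 - 14*t^2 - 2*t - 6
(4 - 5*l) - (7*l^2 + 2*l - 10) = -7*l^2 - 7*l + 14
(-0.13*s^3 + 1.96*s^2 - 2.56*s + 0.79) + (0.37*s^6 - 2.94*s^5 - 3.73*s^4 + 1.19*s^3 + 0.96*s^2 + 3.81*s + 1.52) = 0.37*s^6 - 2.94*s^5 - 3.73*s^4 + 1.06*s^3 + 2.92*s^2 + 1.25*s + 2.31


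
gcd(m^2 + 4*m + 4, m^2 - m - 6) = m + 2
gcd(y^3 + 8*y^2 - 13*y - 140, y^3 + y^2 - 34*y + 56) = y^2 + 3*y - 28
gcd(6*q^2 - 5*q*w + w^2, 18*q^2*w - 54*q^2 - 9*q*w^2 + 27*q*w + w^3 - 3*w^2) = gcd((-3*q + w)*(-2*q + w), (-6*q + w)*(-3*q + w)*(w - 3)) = 3*q - w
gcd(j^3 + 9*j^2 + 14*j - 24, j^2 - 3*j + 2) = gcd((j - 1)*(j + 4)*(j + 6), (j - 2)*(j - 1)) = j - 1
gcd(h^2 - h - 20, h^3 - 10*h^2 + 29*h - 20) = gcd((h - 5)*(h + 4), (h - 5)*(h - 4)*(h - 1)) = h - 5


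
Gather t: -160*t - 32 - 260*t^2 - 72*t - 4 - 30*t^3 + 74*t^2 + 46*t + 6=-30*t^3 - 186*t^2 - 186*t - 30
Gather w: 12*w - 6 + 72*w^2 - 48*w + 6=72*w^2 - 36*w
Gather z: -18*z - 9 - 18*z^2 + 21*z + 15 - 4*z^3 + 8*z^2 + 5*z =-4*z^3 - 10*z^2 + 8*z + 6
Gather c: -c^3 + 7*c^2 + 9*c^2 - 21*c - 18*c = -c^3 + 16*c^2 - 39*c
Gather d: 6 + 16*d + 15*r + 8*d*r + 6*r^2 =d*(8*r + 16) + 6*r^2 + 15*r + 6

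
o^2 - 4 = (o - 2)*(o + 2)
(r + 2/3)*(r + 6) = r^2 + 20*r/3 + 4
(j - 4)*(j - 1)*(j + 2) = j^3 - 3*j^2 - 6*j + 8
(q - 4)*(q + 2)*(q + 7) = q^3 + 5*q^2 - 22*q - 56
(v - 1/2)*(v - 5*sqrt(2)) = v^2 - 5*sqrt(2)*v - v/2 + 5*sqrt(2)/2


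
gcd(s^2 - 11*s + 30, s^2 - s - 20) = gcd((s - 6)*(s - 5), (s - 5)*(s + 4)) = s - 5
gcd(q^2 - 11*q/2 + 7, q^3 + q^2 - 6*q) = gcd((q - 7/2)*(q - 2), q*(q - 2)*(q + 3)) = q - 2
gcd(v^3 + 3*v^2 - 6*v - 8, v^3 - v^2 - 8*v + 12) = v - 2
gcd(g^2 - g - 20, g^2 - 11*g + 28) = 1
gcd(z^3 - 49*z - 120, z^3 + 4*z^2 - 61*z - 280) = z^2 - 3*z - 40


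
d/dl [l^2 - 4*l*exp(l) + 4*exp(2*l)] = -4*l*exp(l) + 2*l + 8*exp(2*l) - 4*exp(l)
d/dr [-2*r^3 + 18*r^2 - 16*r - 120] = -6*r^2 + 36*r - 16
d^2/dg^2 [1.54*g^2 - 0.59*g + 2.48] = 3.08000000000000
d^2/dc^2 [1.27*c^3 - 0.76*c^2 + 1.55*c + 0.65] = 7.62*c - 1.52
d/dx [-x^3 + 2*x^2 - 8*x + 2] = -3*x^2 + 4*x - 8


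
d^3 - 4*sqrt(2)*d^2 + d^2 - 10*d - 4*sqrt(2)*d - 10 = (d + 1)*(d - 5*sqrt(2))*(d + sqrt(2))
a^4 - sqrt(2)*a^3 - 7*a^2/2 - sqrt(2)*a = a*(a - 2*sqrt(2))*(a + sqrt(2)/2)^2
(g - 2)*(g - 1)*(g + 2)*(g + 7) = g^4 + 6*g^3 - 11*g^2 - 24*g + 28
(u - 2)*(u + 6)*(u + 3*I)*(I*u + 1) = I*u^4 - 2*u^3 + 4*I*u^3 - 8*u^2 - 9*I*u^2 + 24*u + 12*I*u - 36*I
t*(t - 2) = t^2 - 2*t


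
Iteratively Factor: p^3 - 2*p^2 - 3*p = (p)*(p^2 - 2*p - 3) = p*(p - 3)*(p + 1)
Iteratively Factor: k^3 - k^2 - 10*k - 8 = (k + 2)*(k^2 - 3*k - 4) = (k + 1)*(k + 2)*(k - 4)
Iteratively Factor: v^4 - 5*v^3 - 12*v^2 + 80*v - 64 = (v + 4)*(v^3 - 9*v^2 + 24*v - 16) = (v - 4)*(v + 4)*(v^2 - 5*v + 4) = (v - 4)*(v - 1)*(v + 4)*(v - 4)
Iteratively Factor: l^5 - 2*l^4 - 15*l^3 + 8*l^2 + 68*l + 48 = (l - 3)*(l^4 + l^3 - 12*l^2 - 28*l - 16) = (l - 3)*(l + 2)*(l^3 - l^2 - 10*l - 8) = (l - 4)*(l - 3)*(l + 2)*(l^2 + 3*l + 2) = (l - 4)*(l - 3)*(l + 2)^2*(l + 1)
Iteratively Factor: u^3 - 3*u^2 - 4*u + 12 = (u + 2)*(u^2 - 5*u + 6) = (u - 3)*(u + 2)*(u - 2)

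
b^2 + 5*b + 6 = (b + 2)*(b + 3)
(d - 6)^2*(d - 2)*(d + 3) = d^4 - 11*d^3 + 18*d^2 + 108*d - 216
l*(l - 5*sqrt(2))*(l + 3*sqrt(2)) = l^3 - 2*sqrt(2)*l^2 - 30*l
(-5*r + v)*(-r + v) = 5*r^2 - 6*r*v + v^2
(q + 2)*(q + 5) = q^2 + 7*q + 10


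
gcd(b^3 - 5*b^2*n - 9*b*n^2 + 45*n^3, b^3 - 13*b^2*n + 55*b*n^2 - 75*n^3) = b^2 - 8*b*n + 15*n^2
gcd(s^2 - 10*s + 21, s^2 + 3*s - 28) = 1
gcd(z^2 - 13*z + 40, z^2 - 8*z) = z - 8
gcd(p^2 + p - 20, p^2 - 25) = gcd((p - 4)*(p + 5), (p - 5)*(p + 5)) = p + 5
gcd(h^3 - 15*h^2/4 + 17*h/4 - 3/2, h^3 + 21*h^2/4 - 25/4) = h - 1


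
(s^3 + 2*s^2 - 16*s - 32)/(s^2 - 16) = s + 2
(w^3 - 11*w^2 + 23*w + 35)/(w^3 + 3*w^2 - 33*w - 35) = (w - 7)/(w + 7)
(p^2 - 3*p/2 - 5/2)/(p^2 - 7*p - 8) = (p - 5/2)/(p - 8)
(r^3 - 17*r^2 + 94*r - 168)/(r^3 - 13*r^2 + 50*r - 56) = (r - 6)/(r - 2)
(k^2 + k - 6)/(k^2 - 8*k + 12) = (k + 3)/(k - 6)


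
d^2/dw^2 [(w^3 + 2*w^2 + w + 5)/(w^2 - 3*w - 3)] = 2*(19*w^3 + 60*w^2 - 9*w + 69)/(w^6 - 9*w^5 + 18*w^4 + 27*w^3 - 54*w^2 - 81*w - 27)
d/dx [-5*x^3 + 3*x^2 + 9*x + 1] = -15*x^2 + 6*x + 9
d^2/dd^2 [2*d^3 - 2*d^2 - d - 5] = 12*d - 4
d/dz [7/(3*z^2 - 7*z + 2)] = 7*(7 - 6*z)/(3*z^2 - 7*z + 2)^2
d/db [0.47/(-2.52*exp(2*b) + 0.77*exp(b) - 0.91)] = (2.3688*exp(b) - 0.3619)*exp(b)/(2.52*exp(2*b) - 0.77*exp(b) + 0.91)^2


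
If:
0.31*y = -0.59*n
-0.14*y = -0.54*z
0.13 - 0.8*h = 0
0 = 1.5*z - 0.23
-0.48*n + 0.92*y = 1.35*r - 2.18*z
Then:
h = 0.16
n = -0.31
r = 0.76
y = 0.59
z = 0.15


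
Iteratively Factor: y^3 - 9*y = (y)*(y^2 - 9) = y*(y + 3)*(y - 3)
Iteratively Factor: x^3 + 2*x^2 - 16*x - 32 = (x + 2)*(x^2 - 16) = (x - 4)*(x + 2)*(x + 4)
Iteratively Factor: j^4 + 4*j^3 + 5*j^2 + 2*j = (j + 2)*(j^3 + 2*j^2 + j) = j*(j + 2)*(j^2 + 2*j + 1) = j*(j + 1)*(j + 2)*(j + 1)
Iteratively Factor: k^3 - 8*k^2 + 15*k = (k - 5)*(k^2 - 3*k) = k*(k - 5)*(k - 3)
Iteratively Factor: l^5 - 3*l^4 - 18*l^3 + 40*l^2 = (l - 5)*(l^4 + 2*l^3 - 8*l^2) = l*(l - 5)*(l^3 + 2*l^2 - 8*l) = l*(l - 5)*(l - 2)*(l^2 + 4*l) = l*(l - 5)*(l - 2)*(l + 4)*(l)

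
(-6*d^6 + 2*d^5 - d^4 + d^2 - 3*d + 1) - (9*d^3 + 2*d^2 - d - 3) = -6*d^6 + 2*d^5 - d^4 - 9*d^3 - d^2 - 2*d + 4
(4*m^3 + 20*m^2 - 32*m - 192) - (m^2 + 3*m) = 4*m^3 + 19*m^2 - 35*m - 192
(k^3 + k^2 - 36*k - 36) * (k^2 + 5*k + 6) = k^5 + 6*k^4 - 25*k^3 - 210*k^2 - 396*k - 216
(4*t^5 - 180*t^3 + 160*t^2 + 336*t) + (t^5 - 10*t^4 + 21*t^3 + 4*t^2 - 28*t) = 5*t^5 - 10*t^4 - 159*t^3 + 164*t^2 + 308*t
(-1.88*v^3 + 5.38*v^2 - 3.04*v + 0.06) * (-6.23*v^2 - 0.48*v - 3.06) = 11.7124*v^5 - 32.615*v^4 + 22.1096*v^3 - 15.3774*v^2 + 9.2736*v - 0.1836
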